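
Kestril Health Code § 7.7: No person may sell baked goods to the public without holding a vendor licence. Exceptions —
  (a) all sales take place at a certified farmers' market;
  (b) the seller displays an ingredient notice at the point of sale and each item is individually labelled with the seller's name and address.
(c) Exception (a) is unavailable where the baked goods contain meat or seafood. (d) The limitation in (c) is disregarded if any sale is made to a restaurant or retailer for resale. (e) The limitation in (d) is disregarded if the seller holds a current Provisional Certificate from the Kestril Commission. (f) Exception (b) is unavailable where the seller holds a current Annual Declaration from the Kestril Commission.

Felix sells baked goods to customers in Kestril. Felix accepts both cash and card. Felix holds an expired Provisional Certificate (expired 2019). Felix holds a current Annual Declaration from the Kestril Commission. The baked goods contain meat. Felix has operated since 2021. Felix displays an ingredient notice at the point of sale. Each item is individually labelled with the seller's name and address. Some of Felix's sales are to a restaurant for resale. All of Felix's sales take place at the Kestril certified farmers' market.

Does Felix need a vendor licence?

No — exception (a) applies; Felix is not required to hold a vendor licence.

Exception (a) is satisfied on its face — all sales are at a certified farmers' market. Considering the limiting provisions: (c) would limit (a) — the baked goods contain meat — but (d) sets (c) aside: (d) is triggered — some sales are to a restaurant for resale. (e), which would lift (d), is not engaged — the Provisional Certificate is not current. (a) remains available.
Exception (b): an ingredient notice is displayed; items are individually labelled — every condition holds. However, paragraph (f) must be considered: (f) applies — a current Annual Declaration is held. So (b) is unavailable.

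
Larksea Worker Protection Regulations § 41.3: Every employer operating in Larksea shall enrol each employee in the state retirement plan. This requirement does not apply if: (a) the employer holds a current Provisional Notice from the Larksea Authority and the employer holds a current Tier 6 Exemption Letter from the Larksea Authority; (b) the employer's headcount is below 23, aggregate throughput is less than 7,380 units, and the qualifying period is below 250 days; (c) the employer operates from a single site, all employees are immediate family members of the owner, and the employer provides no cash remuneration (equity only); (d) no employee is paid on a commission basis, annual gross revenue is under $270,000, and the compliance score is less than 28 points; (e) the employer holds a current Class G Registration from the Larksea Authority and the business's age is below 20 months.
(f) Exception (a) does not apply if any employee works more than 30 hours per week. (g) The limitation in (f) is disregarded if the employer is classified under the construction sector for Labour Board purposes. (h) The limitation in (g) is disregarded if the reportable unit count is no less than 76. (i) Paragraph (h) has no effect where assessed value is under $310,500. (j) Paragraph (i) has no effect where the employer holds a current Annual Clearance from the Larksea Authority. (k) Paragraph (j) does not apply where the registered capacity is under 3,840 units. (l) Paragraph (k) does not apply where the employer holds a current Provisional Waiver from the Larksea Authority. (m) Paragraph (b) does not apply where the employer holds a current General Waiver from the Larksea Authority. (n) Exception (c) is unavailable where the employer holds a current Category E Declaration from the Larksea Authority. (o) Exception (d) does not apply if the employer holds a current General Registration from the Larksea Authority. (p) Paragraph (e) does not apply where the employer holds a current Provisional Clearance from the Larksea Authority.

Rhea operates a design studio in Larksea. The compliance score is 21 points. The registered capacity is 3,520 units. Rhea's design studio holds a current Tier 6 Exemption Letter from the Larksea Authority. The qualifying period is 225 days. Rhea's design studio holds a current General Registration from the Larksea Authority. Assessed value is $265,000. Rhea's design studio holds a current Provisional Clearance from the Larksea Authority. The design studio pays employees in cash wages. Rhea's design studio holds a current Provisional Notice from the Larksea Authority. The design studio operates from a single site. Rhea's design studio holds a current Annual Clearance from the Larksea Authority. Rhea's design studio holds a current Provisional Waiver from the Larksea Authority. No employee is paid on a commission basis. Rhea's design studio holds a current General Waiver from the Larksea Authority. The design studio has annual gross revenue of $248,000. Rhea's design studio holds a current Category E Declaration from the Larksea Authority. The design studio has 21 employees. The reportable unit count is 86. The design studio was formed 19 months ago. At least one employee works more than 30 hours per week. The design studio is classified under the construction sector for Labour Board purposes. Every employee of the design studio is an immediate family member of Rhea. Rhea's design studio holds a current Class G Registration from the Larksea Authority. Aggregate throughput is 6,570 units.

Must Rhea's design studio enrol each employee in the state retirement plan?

Exception (a): a current Provisional Notice is held; a current Tier 6 Exemption Letter is held — every condition holds. However, paragraphs (f)–(l) must be considered: (f) operates against (a): at least one employee exceeds 30 hours/week. (g) would limit (f) — the design studio is classified under the construction sector — but (h) sets (g) aside: (h) is triggered — the reportable unit count is 86, meeting the 76 threshold. (i) is triggered (assessed value is $265,000, under the $310,500 limit), but is displaced by (j): (j) is engaged — a current Annual Clearance is held. (k) applies (the registered capacity is 3,520 units, under the 3,840 units limit), but is itself disapplied by (l): (l) operates — a current Provisional Waiver is held. Exception (a) does not apply.
Exception (b): the employer's headcount is 21, below the 23 limit; aggregate throughput is 6,570 units, less than the 7,380 units limit; the qualifying period is 225 days, below the 250 days limit — every condition holds. Turning to paragraph (m): (m) is engaged — a current General Waiver is held. So (b) is unavailable.
Exception (c) does not apply: employees are paid cash wages.
Exception (d) is satisfied on its face — no employee is paid on commission; annual gross revenue is $248,000, under the $270,000 limit; the compliance score is 21 points, less than the 28 points limit. But: (o) is triggered — a current General Registration is held. Exception (d) does not apply.
Exception (e) is satisfied on its face — a current Class G Registration is held; the business's age is 19 months, below the 20 months limit. However, paragraph (p) must be considered: (p) operates — a current Provisional Clearance is held. (e) is therefore removed.
Every exception is unavailable, so the rule governs.

Yes — Rhea's design studio must enrol each employee in the state retirement plan.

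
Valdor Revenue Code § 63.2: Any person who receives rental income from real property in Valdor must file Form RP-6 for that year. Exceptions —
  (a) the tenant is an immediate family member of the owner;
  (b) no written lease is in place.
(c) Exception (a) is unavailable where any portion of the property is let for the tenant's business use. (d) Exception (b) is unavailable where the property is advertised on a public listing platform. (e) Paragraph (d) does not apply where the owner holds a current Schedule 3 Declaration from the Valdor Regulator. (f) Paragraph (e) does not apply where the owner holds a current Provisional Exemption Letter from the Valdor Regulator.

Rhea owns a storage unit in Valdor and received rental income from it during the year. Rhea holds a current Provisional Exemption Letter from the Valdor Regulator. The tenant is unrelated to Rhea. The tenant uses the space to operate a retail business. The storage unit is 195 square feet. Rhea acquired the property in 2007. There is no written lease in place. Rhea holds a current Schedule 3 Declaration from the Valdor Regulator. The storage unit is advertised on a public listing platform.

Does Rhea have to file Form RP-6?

Exception (a) does not apply: the tenant is unrelated to the owner.
All of (b)'s requirements are met (there is no written lease). However, paragraphs (d)–(f) must be considered: (d) applies — the property is publicly advertised. (e) is triggered (a current Schedule 3 Declaration is held), but is displaced by (f): (f) is triggered — a current Provisional Exemption Letter is held. So (b) is unavailable.
No exception applies. The general rule governs.

Yes — Rhea must file Form RP-6.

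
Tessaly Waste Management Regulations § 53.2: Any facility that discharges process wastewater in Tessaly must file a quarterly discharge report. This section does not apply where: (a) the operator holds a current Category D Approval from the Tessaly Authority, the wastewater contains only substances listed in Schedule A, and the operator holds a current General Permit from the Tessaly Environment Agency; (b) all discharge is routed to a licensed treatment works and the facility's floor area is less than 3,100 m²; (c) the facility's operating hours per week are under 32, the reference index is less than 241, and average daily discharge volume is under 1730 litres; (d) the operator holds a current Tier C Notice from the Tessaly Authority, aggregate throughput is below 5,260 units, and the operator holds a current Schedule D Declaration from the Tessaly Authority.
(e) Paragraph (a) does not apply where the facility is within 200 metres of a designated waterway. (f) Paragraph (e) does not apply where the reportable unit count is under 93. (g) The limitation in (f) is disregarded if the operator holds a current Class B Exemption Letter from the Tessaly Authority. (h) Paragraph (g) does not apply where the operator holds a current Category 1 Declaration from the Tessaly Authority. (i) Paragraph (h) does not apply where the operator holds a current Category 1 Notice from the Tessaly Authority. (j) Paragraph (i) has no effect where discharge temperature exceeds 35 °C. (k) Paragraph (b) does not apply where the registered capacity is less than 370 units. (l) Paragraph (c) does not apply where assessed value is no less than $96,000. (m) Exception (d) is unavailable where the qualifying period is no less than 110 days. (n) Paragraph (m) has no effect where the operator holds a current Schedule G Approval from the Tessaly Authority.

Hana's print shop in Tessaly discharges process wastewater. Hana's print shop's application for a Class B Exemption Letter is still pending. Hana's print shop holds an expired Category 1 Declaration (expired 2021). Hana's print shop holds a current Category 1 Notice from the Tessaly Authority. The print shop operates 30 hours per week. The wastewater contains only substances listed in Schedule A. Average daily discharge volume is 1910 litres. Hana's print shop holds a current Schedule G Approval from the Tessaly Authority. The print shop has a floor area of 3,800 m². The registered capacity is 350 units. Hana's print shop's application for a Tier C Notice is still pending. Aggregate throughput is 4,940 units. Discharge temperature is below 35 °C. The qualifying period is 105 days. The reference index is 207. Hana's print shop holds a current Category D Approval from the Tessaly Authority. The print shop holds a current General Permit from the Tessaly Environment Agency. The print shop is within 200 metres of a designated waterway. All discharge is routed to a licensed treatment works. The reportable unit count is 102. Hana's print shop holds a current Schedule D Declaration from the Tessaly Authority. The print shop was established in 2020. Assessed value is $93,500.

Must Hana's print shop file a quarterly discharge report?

Exception (a)'s conditions are all satisfied: a current Category D Approval is held; the wastewater is Schedule-A-only; a current General Permit is held. Turning to paragraphs (e)–(j): (e) applies — the print shop is within 200 m of a designated waterway. (f), which would lift (e), is not triggered — the reportable unit count is 102, not under 93. So (a) is unavailable.
Exception (b) fails — the facility's floor area is 3,800 m², not less than 3,100 m².
Exception (c) requires that average daily discharge volume is under 1730 litres; but average daily discharge volume is 1910 litres, not under 1730 litres, so (c) is unavailable.
Exception (d) does not apply: no current Tier C Notice is held.
No exception is made out. Hana's print shop falls within the general rule.

Yes — Hana's print shop must file a quarterly discharge report.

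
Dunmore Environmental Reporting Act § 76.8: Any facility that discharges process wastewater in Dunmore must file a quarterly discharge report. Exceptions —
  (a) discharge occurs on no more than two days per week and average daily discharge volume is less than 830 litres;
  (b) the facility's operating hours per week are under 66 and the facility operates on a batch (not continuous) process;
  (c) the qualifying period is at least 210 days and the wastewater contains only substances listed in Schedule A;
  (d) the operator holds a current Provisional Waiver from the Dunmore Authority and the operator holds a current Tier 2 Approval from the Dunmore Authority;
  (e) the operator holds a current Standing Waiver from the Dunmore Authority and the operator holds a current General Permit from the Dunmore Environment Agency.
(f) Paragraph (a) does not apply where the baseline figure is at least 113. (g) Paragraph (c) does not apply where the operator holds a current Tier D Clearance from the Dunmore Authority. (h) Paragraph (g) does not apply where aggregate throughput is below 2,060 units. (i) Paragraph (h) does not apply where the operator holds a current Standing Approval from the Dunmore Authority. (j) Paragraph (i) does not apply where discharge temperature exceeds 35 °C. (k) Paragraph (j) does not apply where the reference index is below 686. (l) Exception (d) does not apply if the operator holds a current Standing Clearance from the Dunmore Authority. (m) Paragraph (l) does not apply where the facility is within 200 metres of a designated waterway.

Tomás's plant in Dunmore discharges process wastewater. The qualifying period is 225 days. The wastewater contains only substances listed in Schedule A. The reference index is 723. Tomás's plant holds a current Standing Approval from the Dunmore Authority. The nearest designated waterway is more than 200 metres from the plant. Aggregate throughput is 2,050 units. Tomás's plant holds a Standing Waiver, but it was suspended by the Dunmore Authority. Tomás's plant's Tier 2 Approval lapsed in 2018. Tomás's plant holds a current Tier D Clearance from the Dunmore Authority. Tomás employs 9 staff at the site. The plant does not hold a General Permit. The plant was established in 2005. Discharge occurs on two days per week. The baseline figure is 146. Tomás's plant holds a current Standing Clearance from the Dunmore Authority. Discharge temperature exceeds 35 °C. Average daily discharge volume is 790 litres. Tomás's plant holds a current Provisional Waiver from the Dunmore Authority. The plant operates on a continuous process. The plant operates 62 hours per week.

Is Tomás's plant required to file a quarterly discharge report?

No — exception (c) applies; Tomás's plant is not required to file a quarterly discharge report.

Exception (a): discharge occurs on no more than two days per week; average daily discharge volume is 790 litres, less than the 830 litres limit — every condition holds. However, paragraph (f) must be considered: (f) applies — the baseline figure is 146, meeting the 113 threshold. (a) is therefore removed.
Exception (b) does not apply: the facility operates on a continuous process.
All of (c)'s requirements are met (the qualifying period is 225 days, meeting the 210 days threshold; the wastewater is Schedule-A-only). Under paragraphs (g)–(k): (g) applies (a current Tier D Clearance is held), but is set aside by (h): (h) operates against (g): aggregate throughput is 2,050 units, below the 2,060 units limit. (i) operates (a current Standing Approval is held), but is itself disapplied by (j): (j) is engaged — discharge temperature exceeds 35 °C. (k), which would lift (j), is inapplicable — the reference index is 723, not below 686. (c) remains available.
Exception (d) fails — the Tier 2 Approval is not current.
Exception (e) fails — no current Standing Waiver is held.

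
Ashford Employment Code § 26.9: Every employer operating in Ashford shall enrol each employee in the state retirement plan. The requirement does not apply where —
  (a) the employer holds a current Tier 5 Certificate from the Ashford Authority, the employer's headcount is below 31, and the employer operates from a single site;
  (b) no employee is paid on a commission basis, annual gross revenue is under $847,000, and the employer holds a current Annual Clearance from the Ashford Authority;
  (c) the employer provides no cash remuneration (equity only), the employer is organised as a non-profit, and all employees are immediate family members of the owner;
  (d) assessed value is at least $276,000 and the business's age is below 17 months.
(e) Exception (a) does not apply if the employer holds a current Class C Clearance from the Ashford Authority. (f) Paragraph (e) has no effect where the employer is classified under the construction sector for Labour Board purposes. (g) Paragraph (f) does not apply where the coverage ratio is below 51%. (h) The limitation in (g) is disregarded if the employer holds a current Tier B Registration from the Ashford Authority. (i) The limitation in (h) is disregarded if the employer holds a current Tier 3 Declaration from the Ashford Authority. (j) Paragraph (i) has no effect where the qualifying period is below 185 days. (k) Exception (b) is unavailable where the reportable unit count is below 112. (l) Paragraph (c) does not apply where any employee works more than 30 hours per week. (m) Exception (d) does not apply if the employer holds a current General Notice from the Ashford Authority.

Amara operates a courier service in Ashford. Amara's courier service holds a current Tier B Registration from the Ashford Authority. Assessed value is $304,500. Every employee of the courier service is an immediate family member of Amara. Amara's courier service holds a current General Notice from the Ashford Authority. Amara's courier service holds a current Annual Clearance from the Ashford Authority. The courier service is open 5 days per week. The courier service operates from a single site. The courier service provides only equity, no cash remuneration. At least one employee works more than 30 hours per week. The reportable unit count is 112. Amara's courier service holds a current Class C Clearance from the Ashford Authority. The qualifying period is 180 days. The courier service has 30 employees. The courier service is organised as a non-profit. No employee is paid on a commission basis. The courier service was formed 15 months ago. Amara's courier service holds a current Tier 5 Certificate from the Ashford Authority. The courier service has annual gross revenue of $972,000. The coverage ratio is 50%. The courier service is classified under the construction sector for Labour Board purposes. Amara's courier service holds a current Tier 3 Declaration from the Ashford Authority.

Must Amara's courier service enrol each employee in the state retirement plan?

Exception (a) is satisfied on its face — a current Tier 5 Certificate is held; the employer's headcount is 30, below the 31 limit; the employer operates from a single site. As to paragraphs (e)–(j): (e) would limit (a) — a current Class C Clearance is held — but (f) sets (e) aside: (f) operates against (e): the courier service is classified under the construction sector. (g) is engaged (the coverage ratio is 50%, below the 51% limit), but is set aside by (h): (h) operates — a current Tier B Registration is held. (i) applies (a current Tier 3 Declaration is held), but is overridden by (j): (j) operates against (i): the qualifying period is 180 days, below the 185 days limit. Exception (a) stands.
Exception (b) does not apply: annual gross revenue is $972,000, not under $847,000.
Exception (c) is satisfied on its face — remuneration is equity-only; the employer is a non-profit; every employee is an immediate family member. But: (l) operates against (c): at least one employee exceeds 30 hours/week. Exception (c) does not apply.
All of (d)'s requirements are met (assessed value is $304,500, meeting the $276,000 threshold; the business's age is 15 months, below the 17 months limit). However, paragraph (m) must be considered: (m) operates against (d): a current General Notice is held. So (d) is unavailable.

No — exception (a) applies; Amara's courier service is not required to enrol each employee in the state retirement plan.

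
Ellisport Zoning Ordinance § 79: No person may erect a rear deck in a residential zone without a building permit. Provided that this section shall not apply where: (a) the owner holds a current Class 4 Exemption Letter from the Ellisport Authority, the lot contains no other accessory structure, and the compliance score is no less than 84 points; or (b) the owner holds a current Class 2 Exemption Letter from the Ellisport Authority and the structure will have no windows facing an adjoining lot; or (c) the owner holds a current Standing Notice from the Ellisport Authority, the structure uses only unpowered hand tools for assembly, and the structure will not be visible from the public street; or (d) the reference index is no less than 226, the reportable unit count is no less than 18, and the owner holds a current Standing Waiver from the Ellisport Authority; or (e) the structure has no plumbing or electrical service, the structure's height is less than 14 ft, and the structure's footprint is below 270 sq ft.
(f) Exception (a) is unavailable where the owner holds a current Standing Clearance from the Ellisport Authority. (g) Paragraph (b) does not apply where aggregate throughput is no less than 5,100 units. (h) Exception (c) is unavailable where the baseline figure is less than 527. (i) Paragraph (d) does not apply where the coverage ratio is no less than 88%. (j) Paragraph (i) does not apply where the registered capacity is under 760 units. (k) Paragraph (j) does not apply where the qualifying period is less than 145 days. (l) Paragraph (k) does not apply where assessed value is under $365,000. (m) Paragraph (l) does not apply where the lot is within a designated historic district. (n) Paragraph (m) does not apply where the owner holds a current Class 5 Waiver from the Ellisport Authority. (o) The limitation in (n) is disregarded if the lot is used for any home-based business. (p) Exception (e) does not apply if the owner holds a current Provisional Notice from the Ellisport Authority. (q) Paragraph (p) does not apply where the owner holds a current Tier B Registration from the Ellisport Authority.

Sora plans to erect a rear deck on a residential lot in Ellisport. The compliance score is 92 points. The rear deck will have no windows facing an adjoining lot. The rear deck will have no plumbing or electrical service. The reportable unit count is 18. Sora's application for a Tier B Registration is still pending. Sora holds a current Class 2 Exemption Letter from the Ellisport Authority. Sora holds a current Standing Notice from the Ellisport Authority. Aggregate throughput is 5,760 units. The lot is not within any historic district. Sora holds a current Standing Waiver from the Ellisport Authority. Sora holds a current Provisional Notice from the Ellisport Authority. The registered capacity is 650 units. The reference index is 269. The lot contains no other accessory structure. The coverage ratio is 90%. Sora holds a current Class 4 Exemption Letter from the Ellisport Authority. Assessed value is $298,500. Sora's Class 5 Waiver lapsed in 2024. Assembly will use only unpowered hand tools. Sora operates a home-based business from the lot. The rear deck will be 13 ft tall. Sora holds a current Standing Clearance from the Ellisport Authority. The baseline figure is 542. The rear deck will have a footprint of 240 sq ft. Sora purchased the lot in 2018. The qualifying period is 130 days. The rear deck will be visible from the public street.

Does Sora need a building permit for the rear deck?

No — exception (d) applies; Sora does not need a building permit.

All of (a)'s requirements are met (a current Class 4 Exemption Letter is held; the lot has no other accessory structure; the compliance score is 92 points, meeting the 84 points threshold). But applying paragraph (f): (f) applies — a current Standing Clearance is held. So (a) is unavailable.
Exception (b)'s conditions are all satisfied: a current Class 2 Exemption Letter is held; no windows face an adjoining lot. However, paragraph (g) must be considered: (g) operates against (b): aggregate throughput is 5,760 units, meeting the 5,100 units threshold. (b) is therefore removed.
Exception (c) does not apply: the structure will be visible from the street.
Exception (d) is satisfied on its face — the reference index is 269, meeting the 226 threshold; the reportable unit count is 18, meeting the 18 threshold; a current Standing Waiver is held. As to paragraphs (i)–(o): (i) applies (the coverage ratio is 90%, meeting the 88% threshold), but yields to (j): (j) is engaged — the registered capacity is 650 units, under the 760 units limit. (k) is triggered (the qualifying period is 130 days, less than the 145 days limit), but is overridden by (l): (l) is triggered — assessed value is $298,500, under the $365,000 limit. (m) does not operate here (the lot is not in a historic district), so (l) stands. (d) remains available.
Exception (e)'s conditions are all satisfied: there is no plumbing or electrical service; the structure's height is 13 ft, less than the 14 ft limit; the structure's footprint is 240 sq ft, below the 270 sq ft limit. But applying paragraphs (p)–(q): (p) operates — a current Provisional Notice is held. (q) is not engaged (there is no Tier B Registration in force), so (p) stands. (e) is therefore removed.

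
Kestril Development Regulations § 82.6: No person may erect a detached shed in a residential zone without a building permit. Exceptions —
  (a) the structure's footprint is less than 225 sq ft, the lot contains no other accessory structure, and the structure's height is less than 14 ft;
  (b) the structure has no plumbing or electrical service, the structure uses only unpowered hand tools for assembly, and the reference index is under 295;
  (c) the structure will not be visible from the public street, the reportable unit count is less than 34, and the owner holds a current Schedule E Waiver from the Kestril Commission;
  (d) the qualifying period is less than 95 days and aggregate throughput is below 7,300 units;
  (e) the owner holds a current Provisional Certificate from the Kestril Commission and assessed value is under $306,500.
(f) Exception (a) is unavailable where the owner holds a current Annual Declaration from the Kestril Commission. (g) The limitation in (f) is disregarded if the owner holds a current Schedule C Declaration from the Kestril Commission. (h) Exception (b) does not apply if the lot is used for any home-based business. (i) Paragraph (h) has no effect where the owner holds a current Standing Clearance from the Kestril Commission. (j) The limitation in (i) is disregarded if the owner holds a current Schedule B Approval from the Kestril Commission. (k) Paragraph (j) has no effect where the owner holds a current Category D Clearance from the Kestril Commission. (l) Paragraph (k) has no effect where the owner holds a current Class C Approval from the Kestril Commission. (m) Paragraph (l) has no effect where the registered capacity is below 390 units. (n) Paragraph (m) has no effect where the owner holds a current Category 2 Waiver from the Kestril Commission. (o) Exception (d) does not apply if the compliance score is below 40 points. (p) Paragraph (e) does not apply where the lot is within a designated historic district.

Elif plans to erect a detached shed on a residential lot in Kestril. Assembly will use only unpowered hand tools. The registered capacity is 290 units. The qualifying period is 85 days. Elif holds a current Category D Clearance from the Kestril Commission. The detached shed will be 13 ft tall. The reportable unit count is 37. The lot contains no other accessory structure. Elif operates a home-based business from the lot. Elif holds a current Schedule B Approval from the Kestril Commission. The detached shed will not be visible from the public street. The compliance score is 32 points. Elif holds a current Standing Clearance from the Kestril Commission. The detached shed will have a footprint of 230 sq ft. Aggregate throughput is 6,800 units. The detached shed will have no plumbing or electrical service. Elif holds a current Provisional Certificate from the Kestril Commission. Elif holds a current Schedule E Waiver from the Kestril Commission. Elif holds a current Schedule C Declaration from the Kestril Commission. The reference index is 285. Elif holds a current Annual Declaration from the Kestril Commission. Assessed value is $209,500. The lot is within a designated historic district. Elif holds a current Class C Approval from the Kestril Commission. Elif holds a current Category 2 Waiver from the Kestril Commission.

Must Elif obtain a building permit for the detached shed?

Yes — Elif must obtain a building permit.

Exception (a) does not apply: the structure's footprint is 230 sq ft, not less than 225 sq ft.
All of (b)'s requirements are met (there is no plumbing or electrical service; assembly uses only hand tools; the reference index is 285, under the 295 limit). However, paragraphs (h)–(n) must be considered: (h) is triggered — a home-based business operates on the lot. (i) would limit (h) — a current Standing Clearance is held — but (j) sets (i) aside: (j) is engaged — a current Schedule B Approval is held. (k) would limit (j) — a current Category D Clearance is held — but (l) sets (k) aside: (l) operates against (k): a current Class C Approval is held. (m) would limit (l) — the registered capacity is 290 units, below the 390 units limit — but (n) sets (m) aside: (n) is engaged — a current Category 2 Waiver is held. So (b) is unavailable.
Exception (c) does not apply: the reportable unit count is 37, not less than 34.
All of (d)'s requirements are met (the qualifying period is 85 days, less than the 95 days limit; aggregate throughput is 6,800 units, below the 7,300 units limit). But applying paragraph (o): (o) is engaged — the compliance score is 32 points, below the 40 points limit. So (d) is unavailable.
Exception (e): a current Provisional Certificate is held; assessed value is $209,500, under the $306,500 limit — every condition holds. But: (p) operates against (e): the lot is in a historic district. So (e) is unavailable.
No exception applies. The general rule governs.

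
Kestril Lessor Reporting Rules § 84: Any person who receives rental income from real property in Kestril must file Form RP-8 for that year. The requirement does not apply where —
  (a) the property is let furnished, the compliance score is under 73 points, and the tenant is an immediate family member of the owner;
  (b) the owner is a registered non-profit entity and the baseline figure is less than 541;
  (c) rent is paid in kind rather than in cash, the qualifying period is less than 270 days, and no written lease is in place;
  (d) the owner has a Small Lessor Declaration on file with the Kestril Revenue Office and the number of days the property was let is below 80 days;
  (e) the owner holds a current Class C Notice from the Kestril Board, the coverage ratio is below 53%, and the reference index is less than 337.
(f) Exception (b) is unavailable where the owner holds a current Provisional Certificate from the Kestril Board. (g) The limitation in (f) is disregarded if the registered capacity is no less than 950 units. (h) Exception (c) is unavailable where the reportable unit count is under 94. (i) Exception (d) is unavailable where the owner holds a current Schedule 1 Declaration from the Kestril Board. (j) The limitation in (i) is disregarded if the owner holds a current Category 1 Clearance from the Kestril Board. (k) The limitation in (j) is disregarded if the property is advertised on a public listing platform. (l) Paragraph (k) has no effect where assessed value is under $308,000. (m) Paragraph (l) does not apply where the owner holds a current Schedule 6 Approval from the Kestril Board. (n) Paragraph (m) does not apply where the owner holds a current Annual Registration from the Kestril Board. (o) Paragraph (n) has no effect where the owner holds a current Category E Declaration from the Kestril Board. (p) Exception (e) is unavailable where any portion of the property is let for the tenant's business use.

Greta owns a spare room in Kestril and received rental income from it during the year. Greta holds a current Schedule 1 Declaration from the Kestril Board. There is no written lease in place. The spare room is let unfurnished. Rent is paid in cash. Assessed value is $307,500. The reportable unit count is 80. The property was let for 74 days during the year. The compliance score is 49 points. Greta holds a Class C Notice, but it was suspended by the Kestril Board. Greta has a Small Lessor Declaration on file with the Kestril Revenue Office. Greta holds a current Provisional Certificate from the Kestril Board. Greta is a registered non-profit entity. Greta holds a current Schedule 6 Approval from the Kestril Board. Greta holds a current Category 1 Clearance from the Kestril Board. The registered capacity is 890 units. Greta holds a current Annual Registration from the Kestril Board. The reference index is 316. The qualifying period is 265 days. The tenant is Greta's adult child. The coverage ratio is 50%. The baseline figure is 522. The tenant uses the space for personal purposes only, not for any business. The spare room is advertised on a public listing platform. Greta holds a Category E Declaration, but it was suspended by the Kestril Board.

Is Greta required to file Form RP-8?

Exception (a) fails — the property is let unfurnished.
Exception (b): Greta is a registered non-profit; the baseline figure is 522, less than the 541 limit — every condition holds. But applying paragraphs (f)–(g): (f) is triggered — a current Provisional Certificate is held. (g), which would lift (f), is not engaged — the registered capacity is 890 units, short of 950 units. Exception (b) does not apply.
Exception (c) fails — rent is paid in cash.
Exception (d)'s conditions are all satisfied: a Small Lessor Declaration is on file; the number of days the property was let is 74 days, below the 80 days limit. Considering the limiting provisions: (i) is engaged (a current Schedule 1 Declaration is held), but yields to (j): (j) operates against (i): a current Category 1 Clearance is held. (k) is engaged (the property is publicly advertised), but is overridden by (l): (l) operates against (k): assessed value is $307,500, under the $308,000 limit. (m) applies (a current Schedule 6 Approval is held), but is displaced by (n): (n) is triggered — a current Annual Registration is held. (o) is inapplicable (there is no Category E Declaration in force), so (n) stands. So (d) applies.
Exception (e) fails — no current Class C Notice is held.

No — exception (d) applies; Greta is not required to file Form RP-8.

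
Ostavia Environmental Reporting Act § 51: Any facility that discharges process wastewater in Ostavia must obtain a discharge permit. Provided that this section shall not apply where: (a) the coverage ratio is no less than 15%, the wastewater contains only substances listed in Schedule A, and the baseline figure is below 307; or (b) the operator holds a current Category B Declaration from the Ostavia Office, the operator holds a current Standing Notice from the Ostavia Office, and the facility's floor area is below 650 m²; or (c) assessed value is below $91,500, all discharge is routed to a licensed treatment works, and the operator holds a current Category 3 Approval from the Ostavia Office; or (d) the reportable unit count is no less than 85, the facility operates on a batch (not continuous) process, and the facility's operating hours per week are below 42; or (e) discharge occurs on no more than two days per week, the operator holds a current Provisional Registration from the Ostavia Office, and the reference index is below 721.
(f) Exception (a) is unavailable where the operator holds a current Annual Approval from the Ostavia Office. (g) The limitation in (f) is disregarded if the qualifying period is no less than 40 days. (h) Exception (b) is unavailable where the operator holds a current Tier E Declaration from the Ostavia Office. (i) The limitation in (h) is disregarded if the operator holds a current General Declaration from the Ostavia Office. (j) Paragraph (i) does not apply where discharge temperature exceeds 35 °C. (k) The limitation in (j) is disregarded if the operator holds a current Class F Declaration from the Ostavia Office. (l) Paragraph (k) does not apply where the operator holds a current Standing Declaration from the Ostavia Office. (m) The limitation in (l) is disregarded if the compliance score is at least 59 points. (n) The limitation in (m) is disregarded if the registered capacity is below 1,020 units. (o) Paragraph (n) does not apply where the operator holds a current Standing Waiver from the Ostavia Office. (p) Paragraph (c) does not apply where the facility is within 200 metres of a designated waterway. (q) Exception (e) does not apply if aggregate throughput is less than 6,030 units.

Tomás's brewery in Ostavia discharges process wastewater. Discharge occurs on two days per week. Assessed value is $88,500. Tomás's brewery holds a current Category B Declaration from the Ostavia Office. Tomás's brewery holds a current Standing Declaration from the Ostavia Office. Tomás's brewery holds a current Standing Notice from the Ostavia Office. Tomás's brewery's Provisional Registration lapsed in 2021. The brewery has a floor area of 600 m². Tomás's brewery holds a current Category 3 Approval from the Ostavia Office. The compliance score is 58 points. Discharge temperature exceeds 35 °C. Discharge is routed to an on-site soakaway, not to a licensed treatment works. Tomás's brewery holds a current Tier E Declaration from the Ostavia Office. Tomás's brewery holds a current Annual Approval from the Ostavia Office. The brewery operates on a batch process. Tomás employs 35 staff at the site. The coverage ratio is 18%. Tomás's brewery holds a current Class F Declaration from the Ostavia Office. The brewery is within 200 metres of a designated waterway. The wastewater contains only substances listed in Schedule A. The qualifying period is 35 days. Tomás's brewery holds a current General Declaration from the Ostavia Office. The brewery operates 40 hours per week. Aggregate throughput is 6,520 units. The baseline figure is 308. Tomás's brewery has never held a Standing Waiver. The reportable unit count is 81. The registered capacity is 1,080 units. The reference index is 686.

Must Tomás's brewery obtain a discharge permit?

Yes — Tomás's brewery must obtain a discharge permit.

Exception (a) does not apply: the baseline figure is 308, not below 307.
Exception (b)'s conditions are all satisfied: a current Category B Declaration is held; a current Standing Notice is held; the facility's floor area is 600 m², below the 650 m² limit. But applying paragraphs (h)–(o): (h) is engaged — a current Tier E Declaration is held. (i) is engaged (a current General Declaration is held), but is overridden by (j): (j) is engaged — discharge temperature exceeds 35 °C. (k) would limit (j) — a current Class F Declaration is held — but (l) sets (k) aside: (l) is triggered — a current Standing Declaration is held. (m), which would lift (l), is not engaged — the compliance score is 58 points, short of 59 points. So (b) is unavailable.
Exception (c) does not apply: discharge is not routed to a licensed treatment works.
Exception (d) does not apply: the reportable unit count is 81, short of 85.
Exception (e) does not apply: no current Provisional Registration is held.
No exception applies. The general rule governs.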